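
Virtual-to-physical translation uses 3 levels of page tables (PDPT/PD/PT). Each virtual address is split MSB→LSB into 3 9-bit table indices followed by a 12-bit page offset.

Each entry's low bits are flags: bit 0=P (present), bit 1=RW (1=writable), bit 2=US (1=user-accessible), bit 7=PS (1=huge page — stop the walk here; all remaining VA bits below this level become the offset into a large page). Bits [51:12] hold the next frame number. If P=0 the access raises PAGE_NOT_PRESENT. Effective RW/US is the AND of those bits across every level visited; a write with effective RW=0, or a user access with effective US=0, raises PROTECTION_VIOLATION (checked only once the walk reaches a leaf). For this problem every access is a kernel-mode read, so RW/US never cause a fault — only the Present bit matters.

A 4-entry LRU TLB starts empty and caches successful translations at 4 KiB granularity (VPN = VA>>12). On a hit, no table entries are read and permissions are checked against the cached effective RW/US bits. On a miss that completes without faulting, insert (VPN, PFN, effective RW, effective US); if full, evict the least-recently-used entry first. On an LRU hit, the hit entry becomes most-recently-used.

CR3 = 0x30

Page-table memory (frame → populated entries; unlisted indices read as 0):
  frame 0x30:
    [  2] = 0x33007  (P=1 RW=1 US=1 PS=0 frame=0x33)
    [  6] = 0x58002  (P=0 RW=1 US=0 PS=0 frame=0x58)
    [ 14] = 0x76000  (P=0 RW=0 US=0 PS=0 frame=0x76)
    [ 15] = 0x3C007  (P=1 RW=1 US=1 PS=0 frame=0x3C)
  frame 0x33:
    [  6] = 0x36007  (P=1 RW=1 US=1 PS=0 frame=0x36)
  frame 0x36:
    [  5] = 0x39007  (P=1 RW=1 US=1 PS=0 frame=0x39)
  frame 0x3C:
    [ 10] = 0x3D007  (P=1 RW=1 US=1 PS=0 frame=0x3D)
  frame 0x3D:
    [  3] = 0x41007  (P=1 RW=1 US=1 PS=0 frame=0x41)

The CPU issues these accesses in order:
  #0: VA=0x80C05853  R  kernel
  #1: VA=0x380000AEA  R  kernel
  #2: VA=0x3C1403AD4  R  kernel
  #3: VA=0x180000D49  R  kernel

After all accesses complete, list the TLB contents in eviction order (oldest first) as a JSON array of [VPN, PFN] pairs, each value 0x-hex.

Trace:
#0 VA=0x80C05853 (r,kernel):
  L0 @0x30[2] → 0x33007  P=1,RW=1,US=1,PS=0
  L1 @0x33[6] → 0x36007  P=1,RW=1,US=1,PS=0
  L2 @0x36[5] → 0x39007  P=1,RW=1,US=1,PS=0
  → PA=0x39853  (3 entries read)
#1 VA=0x380000AEA (r,kernel):
  L0 @0x30[14] → 0x76000  P=0,RW=0,US=0,PS=0
  → PAGE_NOT_PRESENT  (1 entries read)
#2 VA=0x3C1403AD4 (r,kernel):
  L0 @0x30[15] → 0x3C007  P=1,RW=1,US=1,PS=0
  L1 @0x3C[10] → 0x3D007  P=1,RW=1,US=1,PS=0
  L2 @0x3D[3] → 0x41007  P=1,RW=1,US=1,PS=0
  → PA=0x41AD4  (3 entries read)
#3 VA=0x180000D49 (r,kernel):
  L0 @0x30[6] → 0x58002  P=0,RW=1,US=0,PS=0
  → PAGE_NOT_PRESENT  (1 entries read)

TLB: [["0x80C05", "0x39"], ["0x3C1403", "0x41"]]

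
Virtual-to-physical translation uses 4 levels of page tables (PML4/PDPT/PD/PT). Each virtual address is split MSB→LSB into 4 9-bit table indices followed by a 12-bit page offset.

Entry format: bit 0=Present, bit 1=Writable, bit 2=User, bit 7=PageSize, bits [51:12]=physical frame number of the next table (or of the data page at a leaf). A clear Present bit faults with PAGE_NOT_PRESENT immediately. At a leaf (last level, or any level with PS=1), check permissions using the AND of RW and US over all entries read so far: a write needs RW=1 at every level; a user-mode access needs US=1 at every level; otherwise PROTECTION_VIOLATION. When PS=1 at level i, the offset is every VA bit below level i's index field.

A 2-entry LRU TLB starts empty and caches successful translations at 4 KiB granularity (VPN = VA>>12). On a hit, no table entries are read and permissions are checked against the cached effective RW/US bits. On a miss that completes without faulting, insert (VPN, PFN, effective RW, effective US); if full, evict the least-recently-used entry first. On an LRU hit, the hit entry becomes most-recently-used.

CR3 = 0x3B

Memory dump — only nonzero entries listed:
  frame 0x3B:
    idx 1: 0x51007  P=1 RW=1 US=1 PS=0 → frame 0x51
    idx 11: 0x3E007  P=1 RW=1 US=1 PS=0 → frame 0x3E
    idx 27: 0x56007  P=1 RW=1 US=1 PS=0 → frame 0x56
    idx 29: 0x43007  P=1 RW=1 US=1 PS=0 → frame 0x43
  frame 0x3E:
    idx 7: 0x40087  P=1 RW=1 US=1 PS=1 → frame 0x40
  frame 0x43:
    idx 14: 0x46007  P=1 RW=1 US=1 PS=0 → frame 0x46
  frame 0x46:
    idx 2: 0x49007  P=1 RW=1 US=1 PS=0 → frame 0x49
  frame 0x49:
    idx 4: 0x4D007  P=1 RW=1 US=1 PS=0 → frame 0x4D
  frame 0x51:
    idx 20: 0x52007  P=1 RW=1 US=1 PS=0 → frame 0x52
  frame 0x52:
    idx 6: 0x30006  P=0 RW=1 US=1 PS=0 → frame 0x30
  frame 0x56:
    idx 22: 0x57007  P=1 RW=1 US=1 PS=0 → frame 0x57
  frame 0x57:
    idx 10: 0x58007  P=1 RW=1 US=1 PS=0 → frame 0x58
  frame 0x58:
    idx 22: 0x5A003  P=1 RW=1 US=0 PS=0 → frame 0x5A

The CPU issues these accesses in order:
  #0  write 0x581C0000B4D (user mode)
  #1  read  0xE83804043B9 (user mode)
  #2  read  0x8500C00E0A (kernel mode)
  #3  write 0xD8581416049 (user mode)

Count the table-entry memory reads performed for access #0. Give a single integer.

Per-access translation:
#0 VA=0x581C0000B4D (w,user):
  L0: frame=0x3B idx=11 entry=0x3E007 [P=1 RW=1 US=1 PS=0]
  L1: frame=0x3E idx=7 entry=0x40087 [P=1 RW=1 US=1 PS=1]
  → PA=0x40B4D (huge @L1)  (2 entries read)
#1 VA=0xE83804043B9 (r,user):
  L0: frame=0x3B idx=29 entry=0x43007 [P=1 RW=1 US=1 PS=0]
  L1: frame=0x43 idx=14 entry=0x46007 [P=1 RW=1 US=1 PS=0]
  L2: frame=0x46 idx=2 entry=0x49007 [P=1 RW=1 US=1 PS=0]
  L3: frame=0x49 idx=4 entry=0x4D007 [P=1 RW=1 US=1 PS=0]
  → PA=0x4D3B9  (4 entries read)
#2 VA=0x8500C00E0A (r,kernel):
  L0: frame=0x3B idx=1 entry=0x51007 [P=1 RW=1 US=1 PS=0]
  L1: frame=0x51 idx=20 entry=0x52007 [P=1 RW=1 US=1 PS=0]
  L2: frame=0x52 idx=6 entry=0x30006 [P=0 RW=1 US=1 PS=0]
  ✗ PAGE_NOT_PRESENT  [3 reads]
#3 VA=0xD8581416049 (w,user):
  L0: frame=0x3B idx=27 entry=0x56007 [P=1 RW=1 US=1 PS=0]
  L1: frame=0x56 idx=22 entry=0x57007 [P=1 RW=1 US=1 PS=0]
  L2: frame=0x57 idx=10 entry=0x58007 [P=1 RW=1 US=1 PS=0]
  L3: frame=0x58 idx=22 entry=0x5A003 [P=1 RW=1 US=0 PS=0]
  ✗ PROTECTION_VIOLATION  [4 reads]

Entries read for #0: 2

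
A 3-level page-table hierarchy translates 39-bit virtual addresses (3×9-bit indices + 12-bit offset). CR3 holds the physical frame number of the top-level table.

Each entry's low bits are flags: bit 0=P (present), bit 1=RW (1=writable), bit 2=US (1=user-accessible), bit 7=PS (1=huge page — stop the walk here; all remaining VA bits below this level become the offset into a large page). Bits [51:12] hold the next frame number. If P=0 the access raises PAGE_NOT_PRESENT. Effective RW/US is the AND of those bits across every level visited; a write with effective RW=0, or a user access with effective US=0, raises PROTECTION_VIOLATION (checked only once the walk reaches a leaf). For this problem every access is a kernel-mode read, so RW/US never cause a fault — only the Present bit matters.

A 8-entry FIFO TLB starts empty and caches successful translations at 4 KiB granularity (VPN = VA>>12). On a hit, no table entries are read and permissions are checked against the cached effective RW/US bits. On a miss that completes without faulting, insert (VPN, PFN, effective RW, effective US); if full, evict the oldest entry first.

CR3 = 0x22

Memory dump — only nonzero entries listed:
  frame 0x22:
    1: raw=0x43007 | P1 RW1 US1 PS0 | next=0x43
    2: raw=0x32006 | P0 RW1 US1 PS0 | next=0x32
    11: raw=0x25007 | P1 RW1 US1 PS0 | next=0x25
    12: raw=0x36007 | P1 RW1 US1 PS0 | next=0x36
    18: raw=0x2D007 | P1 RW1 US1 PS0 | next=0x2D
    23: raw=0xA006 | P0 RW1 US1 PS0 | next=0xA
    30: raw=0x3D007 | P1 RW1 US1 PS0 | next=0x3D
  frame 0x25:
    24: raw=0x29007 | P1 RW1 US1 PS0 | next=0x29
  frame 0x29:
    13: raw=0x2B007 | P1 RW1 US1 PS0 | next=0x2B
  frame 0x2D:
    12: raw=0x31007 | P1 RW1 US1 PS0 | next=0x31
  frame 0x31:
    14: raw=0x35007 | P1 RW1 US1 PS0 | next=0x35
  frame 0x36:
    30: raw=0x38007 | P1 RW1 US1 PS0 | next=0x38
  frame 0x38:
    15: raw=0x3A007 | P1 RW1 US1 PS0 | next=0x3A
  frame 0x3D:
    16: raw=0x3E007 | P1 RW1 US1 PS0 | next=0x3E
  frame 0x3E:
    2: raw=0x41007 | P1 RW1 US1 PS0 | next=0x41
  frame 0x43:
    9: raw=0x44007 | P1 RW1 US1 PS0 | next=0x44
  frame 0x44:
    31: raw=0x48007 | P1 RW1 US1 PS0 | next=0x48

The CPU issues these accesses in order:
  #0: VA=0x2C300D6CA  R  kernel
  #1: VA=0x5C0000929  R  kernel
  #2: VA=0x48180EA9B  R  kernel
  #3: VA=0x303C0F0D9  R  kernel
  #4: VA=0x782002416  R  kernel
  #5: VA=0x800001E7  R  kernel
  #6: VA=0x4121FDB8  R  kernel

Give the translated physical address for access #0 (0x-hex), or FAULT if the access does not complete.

Per-access translation:
#0 VA=0x2C300D6CA (r,kernel):
  [0] read 0x22 idx=11: raw=0x25007 flags P=1 W=1 U=1 S=0
  [1] read 0x25 idx=24: raw=0x29007 flags P=1 W=1 U=1 S=0
  [2] read 0x29 idx=13: raw=0x2B007 flags P=1 W=1 U=1 S=0
  ⇒ phys 0x2B6CA  [3 reads]
#1 VA=0x5C0000929 (r,kernel):
  [0] read 0x22 idx=23: raw=0xA006 flags P=0 W=1 U=1 S=0
  ⇒ fault: PAGE_NOT_PRESENT  — 1 lookups
#2 VA=0x48180EA9B (r,kernel):
  [0] read 0x22 idx=18: raw=0x2D007 flags P=1 W=1 U=1 S=0
  [1] read 0x2D idx=12: raw=0x31007 flags P=1 W=1 U=1 S=0
  [2] read 0x31 idx=14: raw=0x35007 flags P=1 W=1 U=1 S=0
  ⇒ phys 0x35A9B  [3 reads]
#3 VA=0x303C0F0D9 (r,kernel):
  [0] read 0x22 idx=12: raw=0x36007 flags P=1 W=1 U=1 S=0
  [1] read 0x36 idx=30: raw=0x38007 flags P=1 W=1 U=1 S=0
  [2] read 0x38 idx=15: raw=0x3A007 flags P=1 W=1 U=1 S=0
  ⇒ phys 0x3A0D9  [3 reads]
#4 VA=0x782002416 (r,kernel):
  [0] read 0x22 idx=30: raw=0x3D007 flags P=1 W=1 U=1 S=0
  [1] read 0x3D idx=16: raw=0x3E007 flags P=1 W=1 U=1 S=0
  [2] read 0x3E idx=2: raw=0x41007 flags P=1 W=1 U=1 S=0
  ⇒ phys 0x41416  [3 reads]
#5 VA=0x800001E7 (r,kernel):
  [0] read 0x22 idx=2: raw=0x32006 flags P=0 W=1 U=1 S=0
  ⇒ fault: PAGE_NOT_PRESENT  — 1 lookups
#6 VA=0x4121FDB8 (r,kernel):
  [0] read 0x22 idx=1: raw=0x43007 flags P=1 W=1 U=1 S=0
  [1] read 0x43 idx=9: raw=0x44007 flags P=1 W=1 U=1 S=0
  [2] read 0x44 idx=31: raw=0x48007 flags P=1 W=1 U=1 S=0
  ⇒ phys 0x48DB8  [3 reads]

Access #0 PA: 0x2B6CA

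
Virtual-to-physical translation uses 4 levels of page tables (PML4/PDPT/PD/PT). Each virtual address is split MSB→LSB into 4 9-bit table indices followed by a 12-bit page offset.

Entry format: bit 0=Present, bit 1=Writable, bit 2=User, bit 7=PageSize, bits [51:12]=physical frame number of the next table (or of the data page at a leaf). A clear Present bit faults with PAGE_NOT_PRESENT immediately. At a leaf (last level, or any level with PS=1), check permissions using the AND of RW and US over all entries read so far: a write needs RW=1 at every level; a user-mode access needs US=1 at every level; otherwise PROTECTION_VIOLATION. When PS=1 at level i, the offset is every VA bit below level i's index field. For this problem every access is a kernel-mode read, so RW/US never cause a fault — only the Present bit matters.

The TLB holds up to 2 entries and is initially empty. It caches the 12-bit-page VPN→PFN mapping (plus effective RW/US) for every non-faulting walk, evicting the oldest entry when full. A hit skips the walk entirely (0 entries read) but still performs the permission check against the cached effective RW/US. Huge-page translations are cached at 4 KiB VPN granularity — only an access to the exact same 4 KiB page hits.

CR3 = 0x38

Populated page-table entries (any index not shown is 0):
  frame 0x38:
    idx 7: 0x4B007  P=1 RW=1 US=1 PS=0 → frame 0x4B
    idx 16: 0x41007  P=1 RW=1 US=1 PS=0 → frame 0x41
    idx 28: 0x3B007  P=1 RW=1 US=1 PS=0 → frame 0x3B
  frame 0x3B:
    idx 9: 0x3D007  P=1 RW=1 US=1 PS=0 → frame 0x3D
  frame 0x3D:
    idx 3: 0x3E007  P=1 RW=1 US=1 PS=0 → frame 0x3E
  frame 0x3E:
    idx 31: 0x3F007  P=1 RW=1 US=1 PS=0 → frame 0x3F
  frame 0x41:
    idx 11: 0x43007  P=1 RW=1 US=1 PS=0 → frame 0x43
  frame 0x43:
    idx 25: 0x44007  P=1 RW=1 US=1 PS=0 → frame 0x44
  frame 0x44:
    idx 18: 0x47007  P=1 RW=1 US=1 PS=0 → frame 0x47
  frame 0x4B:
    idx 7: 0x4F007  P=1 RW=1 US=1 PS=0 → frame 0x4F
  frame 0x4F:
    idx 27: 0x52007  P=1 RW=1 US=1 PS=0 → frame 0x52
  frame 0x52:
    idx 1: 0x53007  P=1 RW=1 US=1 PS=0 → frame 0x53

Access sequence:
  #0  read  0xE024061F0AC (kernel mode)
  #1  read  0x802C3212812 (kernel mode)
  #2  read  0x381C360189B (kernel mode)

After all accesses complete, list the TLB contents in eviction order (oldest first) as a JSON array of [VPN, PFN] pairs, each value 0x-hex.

Walk each access:
#0 VA=0xE024061F0AC (r,kernel):
  L0 @0x38[28] → 0x3B007  P=1,RW=1,US=1,PS=0
  L1 @0x3B[9] → 0x3D007  P=1,RW=1,US=1,PS=0
  L2 @0x3D[3] → 0x3E007  P=1,RW=1,US=1,PS=0
  L3 @0x3E[31] → 0x3F007  P=1,RW=1,US=1,PS=0
  ✓ 0x3F0AC  — 4 lookups
#1 VA=0x802C3212812 (r,kernel):
  L0 @0x38[16] → 0x41007  P=1,RW=1,US=1,PS=0
  L1 @0x41[11] → 0x43007  P=1,RW=1,US=1,PS=0
  L2 @0x43[25] → 0x44007  P=1,RW=1,US=1,PS=0
  L3 @0x44[18] → 0x47007  P=1,RW=1,US=1,PS=0
  ✓ 0x47812  — 4 lookups
#2 VA=0x381C360189B (r,kernel):
  L0 @0x38[7] → 0x4B007  P=1,RW=1,US=1,PS=0
  L1 @0x4B[7] → 0x4F007  P=1,RW=1,US=1,PS=0
  L2 @0x4F[27] → 0x52007  P=1,RW=1,US=1,PS=0
  L3 @0x52[1] → 0x53007  P=1,RW=1,US=1,PS=0
  ✓ 0x5389B  — 4 lookups

TLB: [["0x802C3212", "0x47"], ["0x381C3601", "0x53"]]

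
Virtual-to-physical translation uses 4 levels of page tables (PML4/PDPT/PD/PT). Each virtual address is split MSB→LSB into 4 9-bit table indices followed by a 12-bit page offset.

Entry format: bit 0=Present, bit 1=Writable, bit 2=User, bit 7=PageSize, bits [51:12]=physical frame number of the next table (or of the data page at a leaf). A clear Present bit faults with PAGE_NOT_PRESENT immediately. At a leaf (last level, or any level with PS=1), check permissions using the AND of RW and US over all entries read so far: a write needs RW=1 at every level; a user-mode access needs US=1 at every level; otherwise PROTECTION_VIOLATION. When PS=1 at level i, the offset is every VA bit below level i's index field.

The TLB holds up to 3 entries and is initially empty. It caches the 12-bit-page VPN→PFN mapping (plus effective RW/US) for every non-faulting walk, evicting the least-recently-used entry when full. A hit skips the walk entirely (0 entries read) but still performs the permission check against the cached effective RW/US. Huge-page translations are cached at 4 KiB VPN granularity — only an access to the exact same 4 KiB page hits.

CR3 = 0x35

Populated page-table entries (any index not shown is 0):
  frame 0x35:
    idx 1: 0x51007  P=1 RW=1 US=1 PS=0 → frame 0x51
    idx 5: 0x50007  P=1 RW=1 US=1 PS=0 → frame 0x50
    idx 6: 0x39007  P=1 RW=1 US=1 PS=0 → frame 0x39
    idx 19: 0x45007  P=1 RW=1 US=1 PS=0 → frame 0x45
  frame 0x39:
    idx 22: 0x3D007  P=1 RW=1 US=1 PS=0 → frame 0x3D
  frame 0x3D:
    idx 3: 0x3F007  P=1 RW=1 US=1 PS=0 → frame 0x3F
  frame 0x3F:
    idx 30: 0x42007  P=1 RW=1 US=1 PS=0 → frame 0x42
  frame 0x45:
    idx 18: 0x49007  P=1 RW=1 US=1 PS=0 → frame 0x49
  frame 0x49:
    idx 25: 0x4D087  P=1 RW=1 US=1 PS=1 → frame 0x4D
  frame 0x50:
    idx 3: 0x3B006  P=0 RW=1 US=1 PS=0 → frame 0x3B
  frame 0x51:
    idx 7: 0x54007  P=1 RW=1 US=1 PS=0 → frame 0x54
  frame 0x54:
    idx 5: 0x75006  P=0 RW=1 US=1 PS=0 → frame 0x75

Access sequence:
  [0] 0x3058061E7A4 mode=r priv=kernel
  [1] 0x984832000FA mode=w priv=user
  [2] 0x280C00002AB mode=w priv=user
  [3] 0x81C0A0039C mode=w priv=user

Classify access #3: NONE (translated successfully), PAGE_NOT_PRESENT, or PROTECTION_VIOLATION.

Walk each access:
#0 VA=0x3058061E7A4 (r,kernel):
  lvl0: tbl 0x35, slot 6 ⇒ 0x39007 (P1/RW1/US1/PS0)
  lvl1: tbl 0x39, slot 22 ⇒ 0x3D007 (P1/RW1/US1/PS0)
  lvl2: tbl 0x3D, slot 3 ⇒ 0x3F007 (P1/RW1/US1/PS0)
  lvl3: tbl 0x3F, slot 30 ⇒ 0x42007 (P1/RW1/US1/PS0)
  ⇒ phys 0x427A4  [4 reads]
#1 VA=0x984832000FA (w,user):
  lvl0: tbl 0x35, slot 19 ⇒ 0x45007 (P1/RW1/US1/PS0)
  lvl1: tbl 0x45, slot 18 ⇒ 0x49007 (P1/RW1/US1/PS0)
  lvl2: tbl 0x49, slot 25 ⇒ 0x4D087 (P1/RW1/US1/PS1)
  ⇒ phys 0x4D0FA (huge @L2)  [3 reads]
#2 VA=0x280C00002AB (w,user):
  lvl0: tbl 0x35, slot 5 ⇒ 0x50007 (P1/RW1/US1/PS0)
  lvl1: tbl 0x50, slot 3 ⇒ 0x3B006 (P0/RW1/US1/PS0)
  ✗ PAGE_NOT_PRESENT  [2 reads]
#3 VA=0x81C0A0039C (w,user):
  lvl0: tbl 0x35, slot 1 ⇒ 0x51007 (P1/RW1/US1/PS0)
  lvl1: tbl 0x51, slot 7 ⇒ 0x54007 (P1/RW1/US1/PS0)
  lvl2: tbl 0x54, slot 5 ⇒ 0x75006 (P0/RW1/US1/PS0)
  ✗ PAGE_NOT_PRESENT  [3 reads]

Access #3 fault: PAGE_NOT_PRESENT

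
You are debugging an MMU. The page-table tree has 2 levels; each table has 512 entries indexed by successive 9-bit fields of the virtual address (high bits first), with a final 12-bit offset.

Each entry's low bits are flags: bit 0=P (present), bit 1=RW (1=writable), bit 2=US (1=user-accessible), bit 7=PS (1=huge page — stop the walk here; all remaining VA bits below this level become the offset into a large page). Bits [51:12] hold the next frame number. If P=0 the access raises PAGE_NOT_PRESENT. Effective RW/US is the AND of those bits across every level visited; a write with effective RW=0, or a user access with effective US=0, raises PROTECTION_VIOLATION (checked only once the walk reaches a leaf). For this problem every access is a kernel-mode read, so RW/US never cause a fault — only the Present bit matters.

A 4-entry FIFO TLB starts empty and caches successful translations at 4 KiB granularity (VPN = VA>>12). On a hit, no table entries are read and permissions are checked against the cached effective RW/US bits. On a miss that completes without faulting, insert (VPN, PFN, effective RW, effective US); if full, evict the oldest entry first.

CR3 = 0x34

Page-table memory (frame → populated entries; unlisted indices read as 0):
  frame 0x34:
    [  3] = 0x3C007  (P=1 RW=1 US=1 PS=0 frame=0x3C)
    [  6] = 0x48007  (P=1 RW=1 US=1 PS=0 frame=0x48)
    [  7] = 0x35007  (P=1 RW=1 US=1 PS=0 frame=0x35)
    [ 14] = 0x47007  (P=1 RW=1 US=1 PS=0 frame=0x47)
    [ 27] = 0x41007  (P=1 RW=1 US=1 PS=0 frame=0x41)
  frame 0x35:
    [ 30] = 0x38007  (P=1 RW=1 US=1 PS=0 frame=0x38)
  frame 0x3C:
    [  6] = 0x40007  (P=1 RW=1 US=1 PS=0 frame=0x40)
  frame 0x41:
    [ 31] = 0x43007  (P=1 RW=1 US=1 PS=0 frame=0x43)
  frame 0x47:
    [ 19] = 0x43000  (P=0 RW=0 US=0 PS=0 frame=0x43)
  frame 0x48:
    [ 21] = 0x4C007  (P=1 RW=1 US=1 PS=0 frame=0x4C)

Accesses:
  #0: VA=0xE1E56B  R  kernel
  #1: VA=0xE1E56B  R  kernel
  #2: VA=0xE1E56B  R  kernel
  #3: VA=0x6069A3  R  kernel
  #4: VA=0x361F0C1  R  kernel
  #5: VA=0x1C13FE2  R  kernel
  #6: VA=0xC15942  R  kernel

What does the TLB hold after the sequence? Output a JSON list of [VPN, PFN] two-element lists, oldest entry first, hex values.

Per-access translation:
#0 VA=0xE1E56B (r,kernel):
  L0 @0x34[7] → 0x35007  P=1,RW=1,US=1,PS=0
  L1 @0x35[30] → 0x38007  P=1,RW=1,US=1,PS=0
  ✓ 0x3856B  — 2 lookups
#1 VA=0xE1E56B (r,kernel):
  TLB hit vpn=0xE1E → PA=0x3856B
#2 VA=0xE1E56B (r,kernel):
  TLB hit vpn=0xE1E → PA=0x3856B
#3 VA=0x6069A3 (r,kernel):
  L0 @0x34[3] → 0x3C007  P=1,RW=1,US=1,PS=0
  L1 @0x3C[6] → 0x40007  P=1,RW=1,US=1,PS=0
  ✓ 0x409A3  — 2 lookups
#4 VA=0x361F0C1 (r,kernel):
  L0 @0x34[27] → 0x41007  P=1,RW=1,US=1,PS=0
  L1 @0x41[31] → 0x43007  P=1,RW=1,US=1,PS=0
  ✓ 0x430C1  — 2 lookups
#5 VA=0x1C13FE2 (r,kernel):
  L0 @0x34[14] → 0x47007  P=1,RW=1,US=1,PS=0
  L1 @0x47[19] → 0x43000  P=0,RW=0,US=0,PS=0
  ⇒ fault: PAGE_NOT_PRESENT  — 2 lookups
#6 VA=0xC15942 (r,kernel):
  L0 @0x34[6] → 0x48007  P=1,RW=1,US=1,PS=0
  L1 @0x48[21] → 0x4C007  P=1,RW=1,US=1,PS=0
  ✓ 0x4C942  — 2 lookups

TLB: [["0xE1E", "0x38"], ["0x606", "0x40"], ["0x361F", "0x43"], ["0xC15", "0x4C"]]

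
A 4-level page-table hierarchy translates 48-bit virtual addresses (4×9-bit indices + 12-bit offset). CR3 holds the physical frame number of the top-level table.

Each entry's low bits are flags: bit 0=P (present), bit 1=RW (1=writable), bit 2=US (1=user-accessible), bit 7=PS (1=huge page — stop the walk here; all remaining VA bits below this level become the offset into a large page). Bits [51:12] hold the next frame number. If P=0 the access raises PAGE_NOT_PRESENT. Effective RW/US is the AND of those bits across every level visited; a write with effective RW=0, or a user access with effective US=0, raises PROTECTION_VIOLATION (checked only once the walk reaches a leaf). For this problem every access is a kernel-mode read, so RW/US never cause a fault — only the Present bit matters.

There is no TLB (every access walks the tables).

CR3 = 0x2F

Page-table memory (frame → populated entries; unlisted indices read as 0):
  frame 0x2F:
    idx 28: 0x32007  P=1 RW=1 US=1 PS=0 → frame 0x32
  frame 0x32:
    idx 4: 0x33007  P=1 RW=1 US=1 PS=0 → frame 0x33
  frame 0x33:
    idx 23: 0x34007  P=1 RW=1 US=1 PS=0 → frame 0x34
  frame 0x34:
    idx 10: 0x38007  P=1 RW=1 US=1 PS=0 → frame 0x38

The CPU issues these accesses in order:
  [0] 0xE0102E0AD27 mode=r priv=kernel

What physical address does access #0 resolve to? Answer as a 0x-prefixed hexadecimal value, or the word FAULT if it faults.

Walk each access:
#0 VA=0xE0102E0AD27 (r,kernel):
  [0] read 0x2F idx=28: raw=0x32007 flags P=1 W=1 U=1 S=0
  [1] read 0x32 idx=4: raw=0x33007 flags P=1 W=1 U=1 S=0
  [2] read 0x33 idx=23: raw=0x34007 flags P=1 W=1 U=1 S=0
  [3] read 0x34 idx=10: raw=0x38007 flags P=1 W=1 U=1 S=0
  ⇒ phys 0x38D27  [4 reads]

Access #0 PA: 0x38D27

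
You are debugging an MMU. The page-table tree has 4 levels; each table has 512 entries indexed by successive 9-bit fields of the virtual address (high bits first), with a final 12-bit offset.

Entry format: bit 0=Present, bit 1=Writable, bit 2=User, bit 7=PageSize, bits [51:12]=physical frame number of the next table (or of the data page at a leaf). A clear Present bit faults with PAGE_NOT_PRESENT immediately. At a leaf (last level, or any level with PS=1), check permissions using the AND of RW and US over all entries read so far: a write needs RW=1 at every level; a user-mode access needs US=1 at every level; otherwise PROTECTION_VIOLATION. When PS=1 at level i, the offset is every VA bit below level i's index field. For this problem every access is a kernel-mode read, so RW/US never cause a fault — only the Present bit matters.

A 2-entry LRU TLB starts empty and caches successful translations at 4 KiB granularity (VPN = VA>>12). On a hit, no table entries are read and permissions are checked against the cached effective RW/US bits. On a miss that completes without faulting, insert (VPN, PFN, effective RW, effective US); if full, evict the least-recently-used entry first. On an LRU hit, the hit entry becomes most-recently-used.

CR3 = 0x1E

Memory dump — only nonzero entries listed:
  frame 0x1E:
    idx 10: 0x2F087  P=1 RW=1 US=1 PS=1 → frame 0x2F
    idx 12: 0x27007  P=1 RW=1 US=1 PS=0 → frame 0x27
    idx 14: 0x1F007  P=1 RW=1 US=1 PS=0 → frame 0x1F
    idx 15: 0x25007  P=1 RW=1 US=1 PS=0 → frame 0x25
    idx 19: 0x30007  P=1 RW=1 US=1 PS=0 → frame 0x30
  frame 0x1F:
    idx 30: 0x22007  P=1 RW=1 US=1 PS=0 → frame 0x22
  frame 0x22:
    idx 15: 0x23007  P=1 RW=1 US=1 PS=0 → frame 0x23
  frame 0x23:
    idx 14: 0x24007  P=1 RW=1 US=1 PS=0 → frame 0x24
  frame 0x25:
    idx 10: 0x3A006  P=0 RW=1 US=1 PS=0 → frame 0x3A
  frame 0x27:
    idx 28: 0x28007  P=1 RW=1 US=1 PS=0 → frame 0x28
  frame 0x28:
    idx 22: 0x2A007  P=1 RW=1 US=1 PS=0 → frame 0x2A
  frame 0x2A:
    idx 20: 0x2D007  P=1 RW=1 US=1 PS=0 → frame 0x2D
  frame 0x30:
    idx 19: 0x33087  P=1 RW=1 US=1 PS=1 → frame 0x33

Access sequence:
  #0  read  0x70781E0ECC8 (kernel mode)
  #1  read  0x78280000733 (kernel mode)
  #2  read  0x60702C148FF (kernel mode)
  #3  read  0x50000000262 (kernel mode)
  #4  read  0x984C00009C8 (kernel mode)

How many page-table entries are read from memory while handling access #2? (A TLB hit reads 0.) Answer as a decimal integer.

Per-access translation:
#0 VA=0x70781E0ECC8 (r,kernel):
  lvl0: tbl 0x1E, slot 14 ⇒ 0x1F007 (P1/RW1/US1/PS0)
  lvl1: tbl 0x1F, slot 30 ⇒ 0x22007 (P1/RW1/US1/PS0)
  lvl2: tbl 0x22, slot 15 ⇒ 0x23007 (P1/RW1/US1/PS0)
  lvl3: tbl 0x23, slot 14 ⇒ 0x24007 (P1/RW1/US1/PS0)
  ✓ 0x24CC8  — 4 lookups
#1 VA=0x78280000733 (r,kernel):
  lvl0: tbl 0x1E, slot 15 ⇒ 0x25007 (P1/RW1/US1/PS0)
  lvl1: tbl 0x25, slot 10 ⇒ 0x3A006 (P0/RW1/US1/PS0)
  → PAGE_NOT_PRESENT  (2 entries read)
#2 VA=0x60702C148FF (r,kernel):
  lvl0: tbl 0x1E, slot 12 ⇒ 0x27007 (P1/RW1/US1/PS0)
  lvl1: tbl 0x27, slot 28 ⇒ 0x28007 (P1/RW1/US1/PS0)
  lvl2: tbl 0x28, slot 22 ⇒ 0x2A007 (P1/RW1/US1/PS0)
  lvl3: tbl 0x2A, slot 20 ⇒ 0x2D007 (P1/RW1/US1/PS0)
  ✓ 0x2D8FF  — 4 lookups
#3 VA=0x50000000262 (r,kernel):
  lvl0: tbl 0x1E, slot 10 ⇒ 0x2F087 (P1/RW1/US1/PS1)
  ✓ 0x2F262 (huge @L0)  — 1 lookups
#4 VA=0x984C00009C8 (r,kernel):
  lvl0: tbl 0x1E, slot 19 ⇒ 0x30007 (P1/RW1/US1/PS0)
  lvl1: tbl 0x30, slot 19 ⇒ 0x33087 (P1/RW1/US1/PS1)
  ✓ 0x339C8 (huge @L1)  — 2 lookups

Entries read for #2: 4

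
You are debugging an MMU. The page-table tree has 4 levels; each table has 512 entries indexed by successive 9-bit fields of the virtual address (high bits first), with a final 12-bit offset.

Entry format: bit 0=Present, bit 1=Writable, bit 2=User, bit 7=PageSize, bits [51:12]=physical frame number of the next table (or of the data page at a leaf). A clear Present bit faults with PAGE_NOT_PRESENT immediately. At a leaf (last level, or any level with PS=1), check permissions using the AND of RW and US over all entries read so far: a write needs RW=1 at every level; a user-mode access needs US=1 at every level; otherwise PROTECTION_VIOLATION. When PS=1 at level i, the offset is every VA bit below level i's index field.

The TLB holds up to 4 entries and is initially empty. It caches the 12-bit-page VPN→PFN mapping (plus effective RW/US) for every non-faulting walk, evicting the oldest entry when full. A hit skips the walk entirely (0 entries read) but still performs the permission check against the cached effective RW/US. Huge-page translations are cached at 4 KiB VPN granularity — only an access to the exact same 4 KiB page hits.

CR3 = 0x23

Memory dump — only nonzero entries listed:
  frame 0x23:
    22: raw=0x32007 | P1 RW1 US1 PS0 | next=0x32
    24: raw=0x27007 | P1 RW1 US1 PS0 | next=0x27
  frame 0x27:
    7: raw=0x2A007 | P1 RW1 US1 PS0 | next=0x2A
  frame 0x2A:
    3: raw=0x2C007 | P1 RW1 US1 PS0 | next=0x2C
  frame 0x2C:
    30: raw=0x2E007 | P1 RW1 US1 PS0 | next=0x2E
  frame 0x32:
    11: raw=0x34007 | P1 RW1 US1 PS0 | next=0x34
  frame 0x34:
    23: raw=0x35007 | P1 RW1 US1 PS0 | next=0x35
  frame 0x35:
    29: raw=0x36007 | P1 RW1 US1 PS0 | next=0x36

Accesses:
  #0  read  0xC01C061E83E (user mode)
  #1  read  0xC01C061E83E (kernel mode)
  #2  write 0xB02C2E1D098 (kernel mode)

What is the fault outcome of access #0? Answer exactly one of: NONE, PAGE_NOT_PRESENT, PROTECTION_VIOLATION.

Per-access translation:
#0 VA=0xC01C061E83E (r,user):
  lvl0: tbl 0x23, slot 24 ⇒ 0x27007 (P1/RW1/US1/PS0)
  lvl1: tbl 0x27, slot 7 ⇒ 0x2A007 (P1/RW1/US1/PS0)
  lvl2: tbl 0x2A, slot 3 ⇒ 0x2C007 (P1/RW1/US1/PS0)
  lvl3: tbl 0x2C, slot 30 ⇒ 0x2E007 (P1/RW1/US1/PS0)
  ✓ 0x2E83E  — 4 lookups
#1 VA=0xC01C061E83E (r,kernel):
  TLB hit vpn=0xC01C061E → PA=0x2E83E
#2 VA=0xB02C2E1D098 (w,kernel):
  lvl0: tbl 0x23, slot 22 ⇒ 0x32007 (P1/RW1/US1/PS0)
  lvl1: tbl 0x32, slot 11 ⇒ 0x34007 (P1/RW1/US1/PS0)
  lvl2: tbl 0x34, slot 23 ⇒ 0x35007 (P1/RW1/US1/PS0)
  lvl3: tbl 0x35, slot 29 ⇒ 0x36007 (P1/RW1/US1/PS0)
  ✓ 0x36098  — 4 lookups

Access #0 fault: NONE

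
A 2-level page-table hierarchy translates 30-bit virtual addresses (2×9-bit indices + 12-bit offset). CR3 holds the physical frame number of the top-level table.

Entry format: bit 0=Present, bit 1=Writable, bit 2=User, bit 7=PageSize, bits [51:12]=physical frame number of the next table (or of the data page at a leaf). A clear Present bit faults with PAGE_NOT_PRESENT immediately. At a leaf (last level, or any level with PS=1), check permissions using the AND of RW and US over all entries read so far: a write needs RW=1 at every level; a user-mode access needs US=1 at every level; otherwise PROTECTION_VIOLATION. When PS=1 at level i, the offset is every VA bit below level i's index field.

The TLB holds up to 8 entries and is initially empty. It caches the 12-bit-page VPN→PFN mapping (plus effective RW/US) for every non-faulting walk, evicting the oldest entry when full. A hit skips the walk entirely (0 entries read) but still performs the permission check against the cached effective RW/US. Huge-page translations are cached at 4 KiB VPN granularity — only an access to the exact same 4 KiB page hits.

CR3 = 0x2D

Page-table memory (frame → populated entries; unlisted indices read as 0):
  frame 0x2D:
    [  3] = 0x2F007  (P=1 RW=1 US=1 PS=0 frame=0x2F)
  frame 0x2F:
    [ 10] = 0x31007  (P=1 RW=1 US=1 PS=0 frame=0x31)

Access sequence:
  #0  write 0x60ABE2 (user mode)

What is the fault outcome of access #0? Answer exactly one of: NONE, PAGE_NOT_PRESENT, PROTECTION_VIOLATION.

Walk each access:
#0 VA=0x60ABE2 (w,user):
  [0] read 0x2D idx=3: raw=0x2F007 flags P=1 W=1 U=1 S=0
  [1] read 0x2F idx=10: raw=0x31007 flags P=1 W=1 U=1 S=0
  ⇒ phys 0x31BE2  [2 reads]

Access #0 fault: NONE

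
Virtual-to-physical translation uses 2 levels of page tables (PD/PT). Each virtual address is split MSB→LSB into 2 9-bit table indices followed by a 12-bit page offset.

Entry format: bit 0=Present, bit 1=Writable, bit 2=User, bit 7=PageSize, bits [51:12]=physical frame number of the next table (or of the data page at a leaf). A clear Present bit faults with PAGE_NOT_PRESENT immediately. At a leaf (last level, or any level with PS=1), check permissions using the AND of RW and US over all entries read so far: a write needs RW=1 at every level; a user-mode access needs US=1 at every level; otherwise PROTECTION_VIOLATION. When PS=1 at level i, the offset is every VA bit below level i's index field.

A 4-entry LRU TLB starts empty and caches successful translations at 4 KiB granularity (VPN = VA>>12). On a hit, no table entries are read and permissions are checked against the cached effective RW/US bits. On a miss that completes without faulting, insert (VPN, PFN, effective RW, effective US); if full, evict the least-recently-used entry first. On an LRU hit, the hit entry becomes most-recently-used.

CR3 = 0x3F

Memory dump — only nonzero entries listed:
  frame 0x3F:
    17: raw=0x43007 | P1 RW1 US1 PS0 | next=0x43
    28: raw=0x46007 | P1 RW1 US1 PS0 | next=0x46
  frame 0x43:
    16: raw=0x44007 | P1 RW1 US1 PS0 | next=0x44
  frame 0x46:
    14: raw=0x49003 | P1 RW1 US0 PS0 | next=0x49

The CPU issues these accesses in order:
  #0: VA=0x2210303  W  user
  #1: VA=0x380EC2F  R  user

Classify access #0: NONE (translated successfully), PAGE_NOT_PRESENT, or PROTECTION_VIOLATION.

Trace:
#0 VA=0x2210303 (w,user):
  [0] read 0x3F idx=17: raw=0x43007 flags P=1 W=1 U=1 S=0
  [1] read 0x43 idx=16: raw=0x44007 flags P=1 W=1 U=1 S=0
  ⇒ phys 0x44303  [2 reads]
#1 VA=0x380EC2F (r,user):
  [0] read 0x3F idx=28: raw=0x46007 flags P=1 W=1 U=1 S=0
  [1] read 0x46 idx=14: raw=0x49003 flags P=1 W=1 U=0 S=0
  → PROTECTION_VIOLATION  (2 entries read)

Access #0 fault: NONE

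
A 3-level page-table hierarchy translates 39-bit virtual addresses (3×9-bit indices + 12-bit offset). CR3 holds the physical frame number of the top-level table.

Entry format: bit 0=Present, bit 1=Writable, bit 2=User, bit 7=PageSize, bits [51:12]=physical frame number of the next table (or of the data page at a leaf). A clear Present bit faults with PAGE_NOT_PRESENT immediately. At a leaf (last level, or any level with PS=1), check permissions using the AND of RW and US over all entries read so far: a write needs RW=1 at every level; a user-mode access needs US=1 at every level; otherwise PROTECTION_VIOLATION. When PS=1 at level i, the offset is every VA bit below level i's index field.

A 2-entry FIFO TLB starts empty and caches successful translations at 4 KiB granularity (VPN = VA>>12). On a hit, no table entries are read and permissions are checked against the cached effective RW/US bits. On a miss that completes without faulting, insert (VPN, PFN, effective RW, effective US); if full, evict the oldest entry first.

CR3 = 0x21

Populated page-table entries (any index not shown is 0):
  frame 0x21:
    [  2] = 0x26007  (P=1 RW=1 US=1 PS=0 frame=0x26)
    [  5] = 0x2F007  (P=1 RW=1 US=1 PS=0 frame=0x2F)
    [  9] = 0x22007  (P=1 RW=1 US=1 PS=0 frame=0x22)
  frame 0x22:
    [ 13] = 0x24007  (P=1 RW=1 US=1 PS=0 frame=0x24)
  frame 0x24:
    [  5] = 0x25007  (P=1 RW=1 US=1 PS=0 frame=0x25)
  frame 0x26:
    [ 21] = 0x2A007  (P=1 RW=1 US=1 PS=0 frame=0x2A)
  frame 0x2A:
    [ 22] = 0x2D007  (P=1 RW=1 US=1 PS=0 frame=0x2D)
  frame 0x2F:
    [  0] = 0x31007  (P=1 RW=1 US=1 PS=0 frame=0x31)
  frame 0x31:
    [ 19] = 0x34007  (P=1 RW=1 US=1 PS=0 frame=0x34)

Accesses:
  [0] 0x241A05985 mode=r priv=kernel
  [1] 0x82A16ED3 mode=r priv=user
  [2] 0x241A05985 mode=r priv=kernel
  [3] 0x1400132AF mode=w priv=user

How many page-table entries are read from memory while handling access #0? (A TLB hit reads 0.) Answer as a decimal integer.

Walk each access:
#0 VA=0x241A05985 (r,kernel):
  L0: frame=0x21 idx=9 entry=0x22007 [P=1 RW=1 US=1 PS=0]
  L1: frame=0x22 idx=13 entry=0x24007 [P=1 RW=1 US=1 PS=0]
  L2: frame=0x24 idx=5 entry=0x25007 [P=1 RW=1 US=1 PS=0]
  ⇒ phys 0x25985  [3 reads]
#1 VA=0x82A16ED3 (r,user):
  L0: frame=0x21 idx=2 entry=0x26007 [P=1 RW=1 US=1 PS=0]
  L1: frame=0x26 idx=21 entry=0x2A007 [P=1 RW=1 US=1 PS=0]
  L2: frame=0x2A idx=22 entry=0x2D007 [P=1 RW=1 US=1 PS=0]
  ⇒ phys 0x2DED3  [3 reads]
#2 VA=0x241A05985 (r,kernel):
  TLB hit vpn=0x241A05 → PA=0x25985
#3 VA=0x1400132AF (w,user):
  L0: frame=0x21 idx=5 entry=0x2F007 [P=1 RW=1 US=1 PS=0]
  L1: frame=0x2F idx=0 entry=0x31007 [P=1 RW=1 US=1 PS=0]
  L2: frame=0x31 idx=19 entry=0x34007 [P=1 RW=1 US=1 PS=0]
  ⇒ phys 0x342AF  [3 reads]

Entries read for #0: 3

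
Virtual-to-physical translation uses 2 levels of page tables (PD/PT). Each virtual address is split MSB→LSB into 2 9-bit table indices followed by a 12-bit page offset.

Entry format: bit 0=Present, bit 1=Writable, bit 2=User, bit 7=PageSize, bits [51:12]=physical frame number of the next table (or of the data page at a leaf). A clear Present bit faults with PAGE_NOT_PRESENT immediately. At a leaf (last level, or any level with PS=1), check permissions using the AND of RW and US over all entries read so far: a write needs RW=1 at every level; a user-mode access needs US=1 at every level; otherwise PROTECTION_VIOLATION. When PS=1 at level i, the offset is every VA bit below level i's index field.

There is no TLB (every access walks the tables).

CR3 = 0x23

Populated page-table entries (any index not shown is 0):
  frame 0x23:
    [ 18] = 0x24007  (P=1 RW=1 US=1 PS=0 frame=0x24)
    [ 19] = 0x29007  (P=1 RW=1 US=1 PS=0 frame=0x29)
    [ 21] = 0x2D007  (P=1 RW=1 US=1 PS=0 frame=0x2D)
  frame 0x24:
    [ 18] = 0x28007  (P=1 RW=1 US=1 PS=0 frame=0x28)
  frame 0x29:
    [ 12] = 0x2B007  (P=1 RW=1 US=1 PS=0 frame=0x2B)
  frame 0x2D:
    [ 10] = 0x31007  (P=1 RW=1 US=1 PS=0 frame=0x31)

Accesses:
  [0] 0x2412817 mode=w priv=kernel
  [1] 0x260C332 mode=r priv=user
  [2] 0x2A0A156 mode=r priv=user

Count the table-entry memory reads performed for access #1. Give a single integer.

Trace:
#0 VA=0x2412817 (w,kernel):
  [0] read 0x23 idx=18: raw=0x24007 flags P=1 W=1 U=1 S=0
  [1] read 0x24 idx=18: raw=0x28007 flags P=1 W=1 U=1 S=0
  ✓ 0x28817  — 2 lookups
#1 VA=0x260C332 (r,user):
  [0] read 0x23 idx=19: raw=0x29007 flags P=1 W=1 U=1 S=0
  [1] read 0x29 idx=12: raw=0x2B007 flags P=1 W=1 U=1 S=0
  ✓ 0x2B332  — 2 lookups
#2 VA=0x2A0A156 (r,user):
  [0] read 0x23 idx=21: raw=0x2D007 flags P=1 W=1 U=1 S=0
  [1] read 0x2D idx=10: raw=0x31007 flags P=1 W=1 U=1 S=0
  ✓ 0x31156  — 2 lookups

Entries read for #1: 2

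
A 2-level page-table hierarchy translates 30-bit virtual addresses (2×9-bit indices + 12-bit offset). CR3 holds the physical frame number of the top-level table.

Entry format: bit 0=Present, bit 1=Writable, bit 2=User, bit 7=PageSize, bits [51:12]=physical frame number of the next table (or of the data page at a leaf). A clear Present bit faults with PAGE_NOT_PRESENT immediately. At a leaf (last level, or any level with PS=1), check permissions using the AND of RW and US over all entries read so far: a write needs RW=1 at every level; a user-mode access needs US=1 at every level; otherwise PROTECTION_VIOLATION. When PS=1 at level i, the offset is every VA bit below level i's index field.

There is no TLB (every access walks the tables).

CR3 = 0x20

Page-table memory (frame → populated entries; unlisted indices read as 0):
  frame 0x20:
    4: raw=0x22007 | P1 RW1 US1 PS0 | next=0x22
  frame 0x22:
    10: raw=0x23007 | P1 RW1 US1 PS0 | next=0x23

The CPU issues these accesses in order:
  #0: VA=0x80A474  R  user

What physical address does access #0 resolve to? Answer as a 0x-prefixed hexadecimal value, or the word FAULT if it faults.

Per-access translation:
#0 VA=0x80A474 (r,user):
  L0 @0x20[4] → 0x22007  P=1,RW=1,US=1,PS=0
  L1 @0x22[10] → 0x23007  P=1,RW=1,US=1,PS=0
  ⇒ phys 0x23474  [2 reads]

Access #0 PA: 0x23474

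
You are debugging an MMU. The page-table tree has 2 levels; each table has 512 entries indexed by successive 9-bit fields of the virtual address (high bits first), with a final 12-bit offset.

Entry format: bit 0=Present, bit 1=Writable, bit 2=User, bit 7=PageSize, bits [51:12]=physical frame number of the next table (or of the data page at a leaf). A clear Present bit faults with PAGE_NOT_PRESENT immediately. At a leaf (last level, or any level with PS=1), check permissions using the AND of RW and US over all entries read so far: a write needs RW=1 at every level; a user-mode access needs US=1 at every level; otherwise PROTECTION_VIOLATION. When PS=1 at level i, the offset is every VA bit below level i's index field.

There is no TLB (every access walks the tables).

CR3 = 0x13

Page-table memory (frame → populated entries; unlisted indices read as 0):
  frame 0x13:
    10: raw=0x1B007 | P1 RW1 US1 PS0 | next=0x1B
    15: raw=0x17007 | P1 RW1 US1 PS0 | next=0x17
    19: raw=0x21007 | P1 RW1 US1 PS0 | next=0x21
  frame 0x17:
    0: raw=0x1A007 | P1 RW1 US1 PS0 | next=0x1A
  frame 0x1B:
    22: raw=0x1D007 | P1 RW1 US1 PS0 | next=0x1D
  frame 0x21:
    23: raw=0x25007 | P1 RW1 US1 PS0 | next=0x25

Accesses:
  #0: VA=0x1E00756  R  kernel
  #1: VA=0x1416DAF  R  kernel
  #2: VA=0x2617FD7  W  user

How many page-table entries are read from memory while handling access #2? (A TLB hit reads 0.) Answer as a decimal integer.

Walk each access:
#0 VA=0x1E00756 (r,kernel):
  lvl0: tbl 0x13, slot 15 ⇒ 0x17007 (P1/RW1/US1/PS0)
  lvl1: tbl 0x17, slot 0 ⇒ 0x1A007 (P1/RW1/US1/PS0)
  → PA=0x1A756  (2 entries read)
#1 VA=0x1416DAF (r,kernel):
  lvl0: tbl 0x13, slot 10 ⇒ 0x1B007 (P1/RW1/US1/PS0)
  lvl1: tbl 0x1B, slot 22 ⇒ 0x1D007 (P1/RW1/US1/PS0)
  → PA=0x1DDAF  (2 entries read)
#2 VA=0x2617FD7 (w,user):
  lvl0: tbl 0x13, slot 19 ⇒ 0x21007 (P1/RW1/US1/PS0)
  lvl1: tbl 0x21, slot 23 ⇒ 0x25007 (P1/RW1/US1/PS0)
  → PA=0x25FD7  (2 entries read)

Entries read for #2: 2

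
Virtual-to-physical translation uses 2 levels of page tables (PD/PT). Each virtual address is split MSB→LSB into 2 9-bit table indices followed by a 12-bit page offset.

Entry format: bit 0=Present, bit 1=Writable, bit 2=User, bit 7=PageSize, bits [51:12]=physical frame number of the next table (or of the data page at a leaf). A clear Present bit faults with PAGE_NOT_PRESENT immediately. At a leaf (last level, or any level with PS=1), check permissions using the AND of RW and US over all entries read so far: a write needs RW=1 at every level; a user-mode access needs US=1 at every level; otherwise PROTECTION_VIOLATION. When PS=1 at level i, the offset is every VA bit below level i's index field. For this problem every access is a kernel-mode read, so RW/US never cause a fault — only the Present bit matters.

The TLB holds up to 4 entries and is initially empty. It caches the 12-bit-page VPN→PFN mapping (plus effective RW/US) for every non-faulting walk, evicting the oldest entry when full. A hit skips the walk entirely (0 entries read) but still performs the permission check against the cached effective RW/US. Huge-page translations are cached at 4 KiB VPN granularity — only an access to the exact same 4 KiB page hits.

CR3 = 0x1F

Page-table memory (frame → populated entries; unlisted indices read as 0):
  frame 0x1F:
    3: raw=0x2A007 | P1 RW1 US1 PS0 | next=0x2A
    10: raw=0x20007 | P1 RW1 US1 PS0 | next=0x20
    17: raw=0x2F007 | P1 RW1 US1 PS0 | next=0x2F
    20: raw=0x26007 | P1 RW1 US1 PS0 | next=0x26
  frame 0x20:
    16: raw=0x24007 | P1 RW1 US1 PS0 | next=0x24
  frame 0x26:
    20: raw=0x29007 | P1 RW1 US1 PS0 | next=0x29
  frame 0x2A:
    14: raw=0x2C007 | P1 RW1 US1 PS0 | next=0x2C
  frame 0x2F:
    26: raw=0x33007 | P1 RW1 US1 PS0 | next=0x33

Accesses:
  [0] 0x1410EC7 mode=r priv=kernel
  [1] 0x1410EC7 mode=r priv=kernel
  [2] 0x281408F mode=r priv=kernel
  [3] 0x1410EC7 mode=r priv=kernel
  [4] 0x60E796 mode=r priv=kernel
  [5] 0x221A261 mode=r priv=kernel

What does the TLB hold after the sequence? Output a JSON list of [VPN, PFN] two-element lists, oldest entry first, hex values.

Trace:
#0 VA=0x1410EC7 (r,kernel):
  L0 @0x1F[10] → 0x20007  P=1,RW=1,US=1,PS=0
  L1 @0x20[16] → 0x24007  P=1,RW=1,US=1,PS=0
  ⇒ phys 0x24EC7  [2 reads]
#1 VA=0x1410EC7 (r,kernel):
  TLB hit vpn=0x1410 → PA=0x24EC7
#2 VA=0x281408F (r,kernel):
  L0 @0x1F[20] → 0x26007  P=1,RW=1,US=1,PS=0
  L1 @0x26[20] → 0x29007  P=1,RW=1,US=1,PS=0
  ⇒ phys 0x2908F  [2 reads]
#3 VA=0x1410EC7 (r,kernel):
  TLB hit vpn=0x1410 → PA=0x24EC7
#4 VA=0x60E796 (r,kernel):
  L0 @0x1F[3] → 0x2A007  P=1,RW=1,US=1,PS=0
  L1 @0x2A[14] → 0x2C007  P=1,RW=1,US=1,PS=0
  ⇒ phys 0x2C796  [2 reads]
#5 VA=0x221A261 (r,kernel):
  L0 @0x1F[17] → 0x2F007  P=1,RW=1,US=1,PS=0
  L1 @0x2F[26] → 0x33007  P=1,RW=1,US=1,PS=0
  ⇒ phys 0x33261  [2 reads]

TLB: [["0x1410", "0x24"], ["0x2814", "0x29"], ["0x60E", "0x2C"], ["0x221A", "0x33"]]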